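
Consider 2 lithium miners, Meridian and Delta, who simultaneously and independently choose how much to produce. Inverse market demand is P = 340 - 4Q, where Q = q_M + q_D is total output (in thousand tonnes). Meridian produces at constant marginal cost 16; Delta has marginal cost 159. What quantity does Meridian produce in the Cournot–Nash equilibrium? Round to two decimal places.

Meridian's profit: π_M = (340 - 4Q)q_M - (16q_M). Setting ∂π_M/∂q_M = 0: 324 - 8q_M - 4(q_D) = 0.
Delta's first-order condition: 181 - 8q_D - 4(q_M) = 0.
Best responses: q_M = (324 - 4q_D)/8, q_D = (181 - 4q_M)/8.
Solving the pair: q_M = 467/12, q_D = 19/6.

38.92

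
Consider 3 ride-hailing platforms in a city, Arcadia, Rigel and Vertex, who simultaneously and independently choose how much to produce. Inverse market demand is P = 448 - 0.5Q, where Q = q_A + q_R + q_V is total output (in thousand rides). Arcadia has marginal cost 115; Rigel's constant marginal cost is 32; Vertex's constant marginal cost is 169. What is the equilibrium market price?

Arcadia's profit: π_A = (448 - 0.5Q)q_A - (115q_A). Setting ∂π_A/∂q_A = 0: 333 - q_A - (1/2)(q_R + q_V) = 0.
Rigel's first-order condition: 416 - q_R - (1/2)(q_A + q_V) = 0.
Vertex's profit: π_V = (448 - 0.5Q)q_V - (169q_V). Setting ∂π_V/∂q_V = 0: 279 - q_V - (1/2)(q_A + q_R) = 0.
Summing all 3 equations gives 1028 − 2Q = 0, hence Q = 514.
Back-substituting: q_A = (333 − 257)/(1/2) = 152, q_R = (416 − 257)/(1/2) = 318, q_V = (279 − 257)/(1/2) = 44.
Total output Q = 514, so price P = 448 - (1/2)·514 = 191.

191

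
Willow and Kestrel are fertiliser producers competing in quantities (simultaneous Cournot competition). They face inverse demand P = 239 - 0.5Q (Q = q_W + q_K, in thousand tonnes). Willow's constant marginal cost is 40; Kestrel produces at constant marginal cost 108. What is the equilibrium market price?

Willow's profit: π_W = (239 - 0.5Q)q_W - (40q_W). Setting ∂π_W/∂q_W = 0: 199 - q_W - (1/2)(q_K) = 0.
Kestrel's first-order condition: 131 - q_K - (1/2)(q_W) = 0.
Best responses: q_W = (199 - (1/2)q_K), q_K = (131 - (1/2)q_W).
Solving the pair: q_W = 178, q_K = 42.
Total output Q = 220, so price P = 239 - (1/2)·220 = 129.

129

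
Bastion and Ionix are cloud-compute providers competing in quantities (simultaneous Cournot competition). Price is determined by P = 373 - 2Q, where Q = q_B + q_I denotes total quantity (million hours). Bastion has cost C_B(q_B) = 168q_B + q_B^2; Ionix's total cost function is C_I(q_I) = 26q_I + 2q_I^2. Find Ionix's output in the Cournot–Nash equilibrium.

Bastion's profit: π_B = (373 - 2Q)q_B - (168q_B + q_B²). Setting ∂π_B/∂q_B = 0: 205 - 6q_B - 2(q_I) = 0.
Ionix's profit: π_I = (373 - 2Q)q_I - (26q_I + 2q_I²). Setting ∂π_I/∂q_I = 0: 347 - 8q_I - 2(q_B) = 0.
Best responses: q_B = (205 - 2q_I)/6, q_I = (347 - 2q_B)/8.
Solving the pair: q_B = 43/2, q_I = 38.

38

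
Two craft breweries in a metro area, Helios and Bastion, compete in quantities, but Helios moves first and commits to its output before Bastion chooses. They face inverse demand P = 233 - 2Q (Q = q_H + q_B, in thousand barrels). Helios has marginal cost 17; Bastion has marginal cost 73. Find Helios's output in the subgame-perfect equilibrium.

Solve by backward induction. Given q_H, the follower Bastion maximises π_B = (233 - 2q_H - 2q_B)q_B - 73q_B.
Setting the follower's marginal profit to zero, 160 - 2q_H - 4q_B = 0, i.e. q_B = (160 - 2q_H)/4.
Helios substitutes q_B(q_H) into its own profit: π_H = q_H(233 - 2q_H - (160 - 2q_H)/2) - 17q_H = (153 - q_H)q_H - 17q_H.
Maximising: ∂π_H/∂q_H = 136 - 2q_H = 0, giving q_H = 68.
Then q_B = (160 - 2·68)/4 = 6.

68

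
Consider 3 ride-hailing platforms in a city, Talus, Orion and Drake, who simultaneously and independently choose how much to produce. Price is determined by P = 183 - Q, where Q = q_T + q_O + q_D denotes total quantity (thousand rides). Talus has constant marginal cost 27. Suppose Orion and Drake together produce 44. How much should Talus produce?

56

With rivals' combined output fixed at 44, Talus's profit is π_T = (183 - 44 - q_T)q_T - (27q_T) = (139 - q_T)q_T - (27q_T).
∂π_T/∂q_T = 112 - 2q_T = 0, so q_T = 56.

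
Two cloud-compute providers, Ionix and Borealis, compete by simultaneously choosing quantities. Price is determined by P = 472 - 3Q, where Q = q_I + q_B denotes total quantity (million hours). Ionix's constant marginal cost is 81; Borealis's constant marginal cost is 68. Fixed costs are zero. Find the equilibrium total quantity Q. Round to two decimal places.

Ionix's profit: π_I = (472 - 3Q)q_I - (81q_I). Setting ∂π_I/∂q_I = 0: 391 - 6q_I - 3(q_B) = 0.
Borealis's first-order condition: 404 - 6q_B - 3(q_I) = 0.
Best responses: q_I = (391 - 3q_B)/6, q_B = (404 - 3q_I)/6.
Substituting one into the other gives q_I = 42 and q_B = 139/3.
Total output Q = 42 + 139/3 = 265/3.

88.33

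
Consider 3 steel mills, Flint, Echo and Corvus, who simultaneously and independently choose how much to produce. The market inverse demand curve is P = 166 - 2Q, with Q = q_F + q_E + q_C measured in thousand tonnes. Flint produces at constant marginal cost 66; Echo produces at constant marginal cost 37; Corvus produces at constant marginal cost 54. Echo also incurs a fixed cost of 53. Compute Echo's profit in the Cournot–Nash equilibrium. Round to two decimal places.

904.03

Flint's profit: π_F = (166 - 2Q)q_F - (66q_F). Setting ∂π_F/∂q_F = 0: 100 - 4q_F - 2(q_E + q_C) = 0.
Echo's first-order condition: 129 - 4q_E - 2(q_F + q_C) = 0.
Corvus's profit: π_C = (166 - 2Q)q_C - (54q_C). Setting ∂π_C/∂q_C = 0: 112 - 4q_C - 2(q_F + q_E) = 0.
Adding the 3 conditions: 341 − 4Q − 4Q = 0, i.e. Q = 341/8.
Back-substituting: q_F = (100 − 341/4)/2 = 59/8, q_E = (129 − 341/4)/2 = 175/8, q_C = (112 − 341/4)/2 = 107/8.
Price P = 166 - 2·(341/8) = 323/4.
Echo's profit: (323/4 - 37)·(175/8) - 53 = 904.0313.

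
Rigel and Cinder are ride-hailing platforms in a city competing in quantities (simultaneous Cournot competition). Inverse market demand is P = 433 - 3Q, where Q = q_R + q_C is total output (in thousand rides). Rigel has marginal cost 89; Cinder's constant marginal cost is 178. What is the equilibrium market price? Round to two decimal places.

233.33

Rigel's profit: π_R = (433 - 3Q)q_R - (89q_R). Setting ∂π_R/∂q_R = 0: 344 - 6q_R - 3(q_C) = 0.
Cinder's first-order condition: 255 - 6q_C - 3(q_R) = 0.
Best responses: q_R = (344 - 3q_C)/6, q_C = (255 - 3q_R)/6.
Solving the pair: q_R = 433/9, q_C = 166/9.
Total output Q = 599/9, so price P = 433 - 3·(599/9) = 700/3.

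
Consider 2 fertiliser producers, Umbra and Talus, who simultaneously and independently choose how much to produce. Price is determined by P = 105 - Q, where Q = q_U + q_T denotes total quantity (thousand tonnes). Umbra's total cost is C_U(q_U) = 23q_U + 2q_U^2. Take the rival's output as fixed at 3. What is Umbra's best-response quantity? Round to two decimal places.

13.17

With the rival's output fixed at 3, Umbra's profit is π_U = (105 - 3 - q_U)q_U - (23q_U + 2q_U²) = (102 - q_U)q_U - (23q_U + 2q_U²).
∂π_U/∂q_U = 79 - 6q_U = 0, so q_U = 79/6.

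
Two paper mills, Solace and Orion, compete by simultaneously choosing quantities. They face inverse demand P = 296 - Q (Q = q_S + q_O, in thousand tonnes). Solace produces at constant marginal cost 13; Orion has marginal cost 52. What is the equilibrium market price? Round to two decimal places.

Solace's profit: π_S = (296 - Q)q_S - (13q_S). Setting ∂π_S/∂q_S = 0: 283 - 2q_S - (q_O) = 0.
Orion's first-order condition: 244 - 2q_O - (q_S) = 0.
So q_S = (283 - q_O)/2 and q_O = (244 - q_S)/2.
Solving the pair: q_S = 322/3, q_O = 205/3.
Total output Q = 527/3, so price P = 296 - 527/3 = 361/3.

120.33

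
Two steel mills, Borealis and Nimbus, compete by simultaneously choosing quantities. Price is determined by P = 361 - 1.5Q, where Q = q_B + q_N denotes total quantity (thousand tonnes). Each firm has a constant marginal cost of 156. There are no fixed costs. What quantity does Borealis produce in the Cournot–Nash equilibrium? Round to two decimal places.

A representative firm's profit is π_i = q_i(361 - 1.5Q) - 156q_i.
First-order condition (treating rivals' output as given): 205 - 3q_i - (3/2)q_j = 0.
With identical firms every q_j equals q_i, so q_j = q_i and 205 = (9/2)q_i, giving q_i = 410/9.

45.56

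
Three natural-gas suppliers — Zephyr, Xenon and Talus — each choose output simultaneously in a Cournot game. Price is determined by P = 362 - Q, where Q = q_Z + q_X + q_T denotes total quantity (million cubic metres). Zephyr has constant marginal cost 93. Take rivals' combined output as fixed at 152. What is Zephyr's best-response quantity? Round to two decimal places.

With rivals' combined output fixed at 152, Zephyr's profit is π_Z = (362 - 152 - q_Z)q_Z - (93q_Z) = (210 - q_Z)q_Z - (93q_Z).
∂π_Z/∂q_Z = 117 - 2q_Z = 0, so q_Z = 117/2.

58.50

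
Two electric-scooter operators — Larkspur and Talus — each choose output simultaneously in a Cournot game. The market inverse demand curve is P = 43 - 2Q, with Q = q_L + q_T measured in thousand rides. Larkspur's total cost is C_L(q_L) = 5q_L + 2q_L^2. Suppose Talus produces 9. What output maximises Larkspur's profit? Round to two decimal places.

With the rival's output fixed at 9, Larkspur's profit is π_L = (43 - 2·9 - 2q_L)q_L - (5q_L + 2q_L²) = (25 - 2q_L)q_L - (5q_L + 2q_L²).
∂π_L/∂q_L = 20 - 8q_L = 0, so q_L = 5/2.

2.50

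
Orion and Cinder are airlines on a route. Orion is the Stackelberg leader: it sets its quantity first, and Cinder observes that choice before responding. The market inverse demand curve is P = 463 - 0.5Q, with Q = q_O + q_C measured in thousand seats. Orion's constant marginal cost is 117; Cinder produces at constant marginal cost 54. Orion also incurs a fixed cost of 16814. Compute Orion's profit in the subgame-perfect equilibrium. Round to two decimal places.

3208.25

Solve by backward induction. Given q_O, the follower Cinder maximises π_C = (463 - (1/2)q_O - (1/2)q_C)q_C - 54q_C.
Follower FOC: 409 - (1/2)q_O - q_C = 0, so q_C(q_O) = (409 - (1/2)q_O).
The leader anticipates this reaction. Substituting into P = 463 - 0.5Q gives P = 517/2 - (1/4)q_O, so π_O = (517/2 - (1/4)q_O)q_O - 117q_O.
The leader's first-order condition 283/2 - (1/2)q_O = 0 yields q_O = 283.
Then q_C = (409 - (1/2)·283) = 535/2.
Price P = 463 - (1/2)·(1101/2) = 751/4.
Orion's profit: (751/4 - 117)·283 - 16814 = 3208.2500.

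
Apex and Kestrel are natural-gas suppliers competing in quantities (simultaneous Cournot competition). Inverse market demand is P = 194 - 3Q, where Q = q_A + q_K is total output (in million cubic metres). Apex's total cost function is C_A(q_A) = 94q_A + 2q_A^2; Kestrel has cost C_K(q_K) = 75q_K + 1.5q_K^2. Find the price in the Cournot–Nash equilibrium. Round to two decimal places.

140.93

Apex's profit: π_A = (194 - 3Q)q_A - (94q_A + 2q_A²). Setting ∂π_A/∂q_A = 0: 100 - 10q_A - 3(q_K) = 0.
Kestrel's profit: π_K = (194 - 3Q)q_K - (75q_K + (3/2)q_K²). Setting ∂π_K/∂q_K = 0: 119 - 9q_K - 3(q_A) = 0.
Rearranging gives the reaction functions q_A = (100 - 3q_K)/10 and q_K = (119 - 3q_A)/9.
Substituting one into the other gives q_A = 181/27 and q_K = 890/81.
Total output Q = 1433/81, so price P = 194 - 3·(1433/81) = 140.9259.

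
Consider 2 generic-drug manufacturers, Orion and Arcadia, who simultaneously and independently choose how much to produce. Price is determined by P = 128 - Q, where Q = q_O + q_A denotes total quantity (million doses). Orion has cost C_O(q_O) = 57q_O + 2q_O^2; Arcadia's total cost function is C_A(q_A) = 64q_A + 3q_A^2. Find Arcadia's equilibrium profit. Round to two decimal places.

177.40

Orion's profit: π_O = (128 - Q)q_O - (57q_O + 2q_O²). Setting ∂π_O/∂q_O = 0: 71 - 6q_O - (q_A) = 0.
Arcadia's first-order condition: 64 - 8q_A - (q_O) = 0.
Rearranging gives the reaction functions q_O = (71 - q_A)/6 and q_A = (64 - q_O)/8.
Substituting one into the other gives q_O = 504/47 and q_A = 313/47.
Price P = 128 - 817/47 = 110.6170.
Arcadia's profit: 110.6170·(313/47) - 64·(313/47) - 3(313/47)² = 177.3997.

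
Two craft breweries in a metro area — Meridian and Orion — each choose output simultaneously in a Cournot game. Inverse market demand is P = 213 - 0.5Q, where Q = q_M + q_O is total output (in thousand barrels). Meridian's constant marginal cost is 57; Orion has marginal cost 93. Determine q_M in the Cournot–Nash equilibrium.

128

Meridian's profit: π_M = (213 - 0.5Q)q_M - (57q_M). Setting ∂π_M/∂q_M = 0: 156 - q_M - (1/2)(q_O) = 0.
Orion's first-order condition: 120 - q_O - (1/2)(q_M) = 0.
Rearranging gives the reaction functions q_M = (156 - (1/2)q_O) and q_O = (120 - (1/2)q_M).
Substituting one into the other gives q_M = 128 and q_O = 56.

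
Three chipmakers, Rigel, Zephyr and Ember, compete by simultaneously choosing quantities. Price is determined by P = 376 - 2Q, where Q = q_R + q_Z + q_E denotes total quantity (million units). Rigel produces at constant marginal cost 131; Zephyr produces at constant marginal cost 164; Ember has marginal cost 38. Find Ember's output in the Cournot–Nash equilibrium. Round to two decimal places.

Rigel's profit: π_R = (376 - 2Q)q_R - (131q_R). Setting ∂π_R/∂q_R = 0: 245 - 4q_R - 2(q_Z + q_E) = 0.
Zephyr's first-order condition: 212 - 4q_Z - 2(q_R + q_E) = 0.
Ember's first-order condition: 338 - 4q_E - 2(q_R + q_Z) = 0.
Adding the 3 first-order conditions: 795 − 8Q = 0, so Q = 795/8.
Back-substituting: q_R = (245 − 795/4)/2 = 185/8, q_Z = (212 − 795/4)/2 = 53/8, q_E = (338 − 795/4)/2 = 557/8.

69.63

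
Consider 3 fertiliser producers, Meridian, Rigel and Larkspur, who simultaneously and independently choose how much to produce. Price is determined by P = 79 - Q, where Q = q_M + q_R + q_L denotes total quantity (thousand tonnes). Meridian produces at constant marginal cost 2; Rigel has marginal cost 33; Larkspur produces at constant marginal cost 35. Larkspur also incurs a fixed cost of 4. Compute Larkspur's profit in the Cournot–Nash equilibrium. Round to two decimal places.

Meridian's profit: π_M = (79 - Q)q_M - (2q_M). Setting ∂π_M/∂q_M = 0: 77 - 2q_M - (q_R + q_L) = 0.
Rigel's profit: π_R = (79 - Q)q_R - (33q_R). Setting ∂π_R/∂q_R = 0: 46 - 2q_R - (q_M + q_L) = 0.
Larkspur's profit: π_L = (79 - Q)q_L - (35q_L). Setting ∂π_L/∂q_L = 0: 44 - 2q_L - (q_M + q_R) = 0.
Adding the 3 conditions: 167 − 2Q − 2Q = 0, i.e. Q = 167/4.
Back-substituting: q_M = (77 − 167/4) = 141/4, q_R = (46 − 167/4) = 17/4, q_L = (44 − 167/4) = 9/4.
Price P = 79 - 167/4 = 149/4.
Larkspur's profit: (149/4 - 35)·(9/4) - 4 = 17/16.

1.06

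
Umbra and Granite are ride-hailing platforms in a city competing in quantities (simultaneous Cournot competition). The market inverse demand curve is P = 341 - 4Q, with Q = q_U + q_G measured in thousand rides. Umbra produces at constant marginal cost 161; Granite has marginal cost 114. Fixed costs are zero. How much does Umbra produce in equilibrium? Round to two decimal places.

11.08

Umbra's profit: π_U = (341 - 4Q)q_U - (161q_U). Setting ∂π_U/∂q_U = 0: 180 - 8q_U - 4(q_G) = 0.
Granite's first-order condition: 227 - 8q_G - 4(q_U) = 0.
So q_U = (180 - 4q_G)/8 and q_G = (227 - 4q_U)/8.
Solving the pair: q_U = 133/12, q_G = 137/6.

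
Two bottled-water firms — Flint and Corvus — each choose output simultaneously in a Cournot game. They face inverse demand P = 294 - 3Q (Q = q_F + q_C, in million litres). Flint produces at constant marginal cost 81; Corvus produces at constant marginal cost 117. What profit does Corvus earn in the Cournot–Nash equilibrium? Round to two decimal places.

736.33

Flint's profit: π_F = (294 - 3Q)q_F - (81q_F). Setting ∂π_F/∂q_F = 0: 213 - 6q_F - 3(q_C) = 0.
Corvus's profit: π_C = (294 - 3Q)q_C - (117q_C). Setting ∂π_C/∂q_C = 0: 177 - 6q_C - 3(q_F) = 0.
Best responses: q_F = (213 - 3q_C)/6, q_C = (177 - 3q_F)/6.
Substituting one into the other gives q_F = 83/3 and q_C = 47/3.
Price P = 294 - 3·(130/3) = 164.
Corvus's profit: (164 - 117)·(47/3) = 736.3333.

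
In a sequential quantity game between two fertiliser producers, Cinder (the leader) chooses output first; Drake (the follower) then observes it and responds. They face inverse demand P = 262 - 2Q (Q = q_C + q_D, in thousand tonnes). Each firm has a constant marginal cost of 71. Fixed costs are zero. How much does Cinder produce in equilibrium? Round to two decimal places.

47.75

Solve by backward induction. Given q_C, the follower Drake maximises π_D = (262 - 2q_C - 2q_D)q_D - 71q_D.
Follower FOC: 191 - 2q_C - 4q_D = 0, so q_D(q_C) = (191 - 2q_C)/4.
Cinder substitutes q_D(q_C) into its own profit: π_C = q_C(262 - 2q_C - (191 - 2q_C)/2) - 71q_C = (333/2 - q_C)q_C - 71q_C.
Leader FOC: 191/2 - 2q_C = 0, so q_C = 191/4.
Then q_D = (191 - 2·(191/4))/4 = 191/8.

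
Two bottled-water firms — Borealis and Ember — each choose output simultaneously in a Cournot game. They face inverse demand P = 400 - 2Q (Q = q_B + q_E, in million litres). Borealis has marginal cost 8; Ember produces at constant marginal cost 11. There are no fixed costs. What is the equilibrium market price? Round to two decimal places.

Borealis's profit: π_B = (400 - 2Q)q_B - (8q_B). Setting ∂π_B/∂q_B = 0: 392 - 4q_B - 2(q_E) = 0.
Ember's first-order condition: 389 - 4q_E - 2(q_B) = 0.
So q_B = (392 - 2q_E)/4 and q_E = (389 - 2q_B)/4.
Substituting one into the other gives q_B = 395/6 and q_E = 193/3.
Total output Q = 781/6, so price P = 400 - 2·(781/6) = 419/3.

139.67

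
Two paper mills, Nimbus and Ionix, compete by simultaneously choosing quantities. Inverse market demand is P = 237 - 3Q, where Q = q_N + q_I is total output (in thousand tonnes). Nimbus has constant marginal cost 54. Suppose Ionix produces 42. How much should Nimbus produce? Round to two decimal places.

9.50

With the rival's output fixed at 42, Nimbus's profit is π_N = (237 - 3·42 - 3q_N)q_N - (54q_N) = (111 - 3q_N)q_N - (54q_N).
∂π_N/∂q_N = 57 - 6q_N = 0, so q_N = 19/2.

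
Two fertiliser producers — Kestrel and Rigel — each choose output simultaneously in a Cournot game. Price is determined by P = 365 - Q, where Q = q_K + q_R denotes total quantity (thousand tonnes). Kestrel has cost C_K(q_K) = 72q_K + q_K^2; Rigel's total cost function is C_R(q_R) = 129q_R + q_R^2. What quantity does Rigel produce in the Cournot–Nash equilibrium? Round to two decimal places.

43.40

Kestrel's profit: π_K = (365 - Q)q_K - (72q_K + q_K²). Setting ∂π_K/∂q_K = 0: 293 - 4q_K - (q_R) = 0.
Rigel's profit: π_R = (365 - Q)q_R - (129q_R + q_R²). Setting ∂π_R/∂q_R = 0: 236 - 4q_R - (q_K) = 0.
Best responses: q_K = (293 - q_R)/4, q_R = (236 - q_K)/4.
Solving the pair: q_K = 312/5, q_R = 217/5.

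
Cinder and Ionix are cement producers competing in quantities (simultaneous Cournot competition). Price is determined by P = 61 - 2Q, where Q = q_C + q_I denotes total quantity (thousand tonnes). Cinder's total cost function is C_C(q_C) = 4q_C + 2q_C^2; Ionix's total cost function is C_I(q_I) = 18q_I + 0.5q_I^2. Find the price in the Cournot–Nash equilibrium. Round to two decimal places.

37.17

Cinder's profit: π_C = (61 - 2Q)q_C - (4q_C + 2q_C²). Setting ∂π_C/∂q_C = 0: 57 - 8q_C - 2(q_I) = 0.
Ionix's profit: π_I = (61 - 2Q)q_I - (18q_I + (1/2)q_I²). Setting ∂π_I/∂q_I = 0: 43 - 5q_I - 2(q_C) = 0.
Best responses: q_C = (57 - 2q_I)/8, q_I = (43 - 2q_C)/5.
Substituting one into the other gives q_C = 199/36 and q_I = 115/18.
Total output Q = 143/12, so price P = 61 - 2·(143/12) = 223/6.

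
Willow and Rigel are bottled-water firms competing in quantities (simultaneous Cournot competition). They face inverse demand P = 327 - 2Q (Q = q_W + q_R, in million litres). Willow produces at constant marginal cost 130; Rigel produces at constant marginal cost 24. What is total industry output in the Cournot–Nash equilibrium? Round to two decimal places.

83.33

Willow's profit: π_W = (327 - 2Q)q_W - (130q_W). Setting ∂π_W/∂q_W = 0: 197 - 4q_W - 2(q_R) = 0.
Rigel's profit: π_R = (327 - 2Q)q_R - (24q_R). Setting ∂π_R/∂q_R = 0: 303 - 4q_R - 2(q_W) = 0.
So q_W = (197 - 2q_R)/4 and q_R = (303 - 2q_W)/4.
Substituting one into the other gives q_W = 91/6 and q_R = 409/6.
Total output Q = 91/6 + 409/6 = 250/3.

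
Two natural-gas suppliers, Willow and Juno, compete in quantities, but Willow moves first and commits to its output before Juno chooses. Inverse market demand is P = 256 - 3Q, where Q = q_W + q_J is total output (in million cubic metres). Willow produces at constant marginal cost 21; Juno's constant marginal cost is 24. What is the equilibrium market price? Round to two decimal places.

Solve by backward induction. Given q_W, the follower Juno maximises π_J = (256 - 3q_W - 3q_J)q_J - 24q_J.
∂π_J/∂q_J = 232 - 3q_W - 6q_J = 0 gives the reaction function q_J = (232 - 3q_W)/6.
The leader anticipates this reaction. Substituting into P = 256 - 3Q gives P = 140 - (3/2)q_W, so π_W = (140 - (3/2)q_W)q_W - 21q_W.
Maximising: ∂π_W/∂q_W = 119 - 3q_W = 0, giving q_W = 119/3.
Then q_J = (232 - 3·(119/3))/6 = 113/6.
Total output Q = 117/2, so price P = 256 - 3·(117/2) = 161/2.

80.50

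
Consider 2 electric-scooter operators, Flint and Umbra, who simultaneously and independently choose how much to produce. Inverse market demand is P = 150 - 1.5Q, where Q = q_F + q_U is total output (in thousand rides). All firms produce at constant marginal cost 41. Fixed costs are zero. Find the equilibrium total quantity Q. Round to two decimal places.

A representative firm's profit is π_i = q_i(150 - 1.5Q) - 41q_i.
Setting ∂π_i/∂q_i = 0 with rivals' quantities fixed: 109 - 3q_i - (3/2)q_j = 0.
With identical firms every q_j equals q_i, so q_j = q_i and 109 = (9/2)q_i, giving q_i = 218/9.
Total output Q = 218/9 + 218/9 = 436/9.

48.44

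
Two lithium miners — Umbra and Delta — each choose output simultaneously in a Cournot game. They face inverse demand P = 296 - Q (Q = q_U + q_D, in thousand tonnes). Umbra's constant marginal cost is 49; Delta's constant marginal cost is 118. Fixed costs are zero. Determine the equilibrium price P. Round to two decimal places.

154.33

Umbra's profit: π_U = (296 - Q)q_U - (49q_U). Setting ∂π_U/∂q_U = 0: 247 - 2q_U - (q_D) = 0.
Delta's profit: π_D = (296 - Q)q_D - (118q_D). Setting ∂π_D/∂q_D = 0: 178 - 2q_D - (q_U) = 0.
So q_U = (247 - q_D)/2 and q_D = (178 - q_U)/2.
Solving the pair: q_U = 316/3, q_D = 109/3.
Total output Q = 425/3, so price P = 296 - 425/3 = 463/3.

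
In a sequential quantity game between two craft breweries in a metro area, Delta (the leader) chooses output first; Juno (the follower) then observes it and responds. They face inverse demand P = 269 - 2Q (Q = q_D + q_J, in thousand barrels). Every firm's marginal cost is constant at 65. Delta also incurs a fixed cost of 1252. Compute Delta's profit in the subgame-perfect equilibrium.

The follower Juno best-responds to any q_D: π_J = (269 - 2Q)q_J - 65q_J.
Follower FOC: 204 - 2q_D - 4q_J = 0, so q_J(q_D) = (204 - 2q_D)/4.
Delta substitutes q_J(q_D) into its own profit: π_D = q_D(269 - 2q_D - (204 - 2q_D)/2) - 65q_D = (167 - q_D)q_D - 65q_D.
Leader FOC: 102 - 2q_D = 0, so q_D = 51.
Then q_J = (204 - 2·51)/4 = 51/2.
Price P = 269 - 2·(153/2) = 116.
Delta's profit: (116 - 65)·51 - 1252 = 1349.

1349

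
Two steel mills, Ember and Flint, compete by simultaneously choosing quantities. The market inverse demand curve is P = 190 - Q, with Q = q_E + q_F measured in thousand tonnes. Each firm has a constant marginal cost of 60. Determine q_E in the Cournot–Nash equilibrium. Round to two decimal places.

A representative firm's profit is π_i = q_i(190 - Q) - 60q_i.
Setting ∂π_i/∂q_i = 0 with rivals' quantities fixed: 130 - 2q_i - q_j = 0.
By symmetry each firm produces the same amount; substituting q_j = q_i yields q_i = 130/3.

43.33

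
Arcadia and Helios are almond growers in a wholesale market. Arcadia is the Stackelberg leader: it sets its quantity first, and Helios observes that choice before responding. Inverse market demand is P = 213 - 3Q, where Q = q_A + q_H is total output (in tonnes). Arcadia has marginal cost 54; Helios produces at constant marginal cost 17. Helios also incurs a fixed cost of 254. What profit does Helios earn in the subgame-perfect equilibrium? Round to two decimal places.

1264.75

Solve by backward induction. Given q_A, the follower Helios maximises π_H = (213 - 3q_A - 3q_H)q_H - 17q_H.
Setting the follower's marginal profit to zero, 196 - 3q_A - 6q_H = 0, i.e. q_H = (196 - 3q_A)/6.
Arcadia substitutes q_H(q_A) into its own profit: π_A = q_A(213 - 3q_A - (196 - 3q_A)/2) - 54q_A = (115 - (3/2)q_A)q_A - 54q_A.
Maximising: ∂π_A/∂q_A = 61 - 3q_A = 0, giving q_A = 61/3.
Then q_H = (196 - 3·(61/3))/6 = 45/2.
Price P = 213 - 3·(257/6) = 169/2.
Helios's profit: (169/2 - 17)·(45/2) - 254 = 1264.7500.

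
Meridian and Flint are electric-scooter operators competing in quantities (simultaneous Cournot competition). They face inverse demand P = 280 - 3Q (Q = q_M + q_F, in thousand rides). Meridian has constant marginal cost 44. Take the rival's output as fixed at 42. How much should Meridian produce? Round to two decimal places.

18.33

With the rival's output fixed at 42, Meridian's profit is π_M = (280 - 3·42 - 3q_M)q_M - (44q_M) = (154 - 3q_M)q_M - (44q_M).
∂π_M/∂q_M = 110 - 6q_M = 0, so q_M = 55/3.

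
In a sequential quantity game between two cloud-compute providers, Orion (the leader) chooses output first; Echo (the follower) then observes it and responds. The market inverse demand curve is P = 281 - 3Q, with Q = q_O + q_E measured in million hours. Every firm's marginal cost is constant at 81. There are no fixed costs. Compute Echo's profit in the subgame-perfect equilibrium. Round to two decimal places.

The follower Echo best-responds to any q_O: π_E = (281 - 3Q)q_E - 81q_E.
∂π_E/∂q_E = 200 - 3q_O - 6q_E = 0 gives the reaction function q_E = (200 - 3q_O)/6.
The leader anticipates this reaction. Substituting into P = 281 - 3Q gives P = 181 - (3/2)q_O, so π_O = (181 - (3/2)q_O)q_O - 81q_O.
Maximising: ∂π_O/∂q_O = 100 - 3q_O = 0, giving q_O = 100/3.
Then q_E = (200 - 3·(100/3))/6 = 50/3.
Price P = 281 - 3·50 = 131.
Echo's profit: (131 - 81)·(50/3) = 833.3333.

833.33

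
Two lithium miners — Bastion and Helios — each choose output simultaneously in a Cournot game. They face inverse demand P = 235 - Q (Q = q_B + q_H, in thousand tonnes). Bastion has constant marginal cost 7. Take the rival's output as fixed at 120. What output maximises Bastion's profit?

With the rival's output fixed at 120, Bastion's profit is π_B = (235 - 120 - q_B)q_B - (7q_B) = (115 - q_B)q_B - (7q_B).
∂π_B/∂q_B = 108 - 2q_B = 0, so q_B = 54.

54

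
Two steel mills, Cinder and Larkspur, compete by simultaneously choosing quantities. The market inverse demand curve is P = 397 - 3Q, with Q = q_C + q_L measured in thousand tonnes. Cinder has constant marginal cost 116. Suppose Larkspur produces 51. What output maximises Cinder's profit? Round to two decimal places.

21.33

With the rival's output fixed at 51, Cinder's profit is π_C = (397 - 3·51 - 3q_C)q_C - (116q_C) = (244 - 3q_C)q_C - (116q_C).
∂π_C/∂q_C = 128 - 6q_C = 0, so q_C = 64/3.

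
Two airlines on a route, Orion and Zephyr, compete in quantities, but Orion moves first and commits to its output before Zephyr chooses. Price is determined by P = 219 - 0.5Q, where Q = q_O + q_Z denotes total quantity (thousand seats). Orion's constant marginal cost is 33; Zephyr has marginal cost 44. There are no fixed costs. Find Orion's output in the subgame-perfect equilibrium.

197

The follower Zephyr best-responds to any q_O: π_Z = (219 - 0.5Q)q_Z - 44q_Z.
Setting the follower's marginal profit to zero, 175 - (1/2)q_O - q_Z = 0, i.e. q_Z = (175 - (1/2)q_O).
Orion substitutes q_Z(q_O) into its own profit: π_O = q_O(219 - (1/2)q_O - (175 - (1/2)q_O)/2) - 33q_O = (263/2 - (1/4)q_O)q_O - 33q_O.
The leader's first-order condition 197/2 - (1/2)q_O = 0 yields q_O = 197.
Then q_Z = (175 - (1/2)·197) = 153/2.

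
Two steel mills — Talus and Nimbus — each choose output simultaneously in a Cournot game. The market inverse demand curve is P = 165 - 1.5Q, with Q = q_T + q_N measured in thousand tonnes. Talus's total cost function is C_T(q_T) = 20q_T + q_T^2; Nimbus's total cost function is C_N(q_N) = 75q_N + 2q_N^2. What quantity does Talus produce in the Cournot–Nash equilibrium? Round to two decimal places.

26.87

Talus's profit: π_T = (165 - 1.5Q)q_T - (20q_T + q_T²). Setting ∂π_T/∂q_T = 0: 145 - 5q_T - (3/2)(q_N) = 0.
Nimbus's profit: π_N = (165 - 1.5Q)q_N - (75q_N + 2q_N²). Setting ∂π_N/∂q_N = 0: 90 - 7q_N - (3/2)(q_T) = 0.
Rearranging gives the reaction functions q_T = (145 - (3/2)q_N)/5 and q_N = (90 - (3/2)q_T)/7.
Solving the pair: q_T = 26.8702, q_N = 930/131.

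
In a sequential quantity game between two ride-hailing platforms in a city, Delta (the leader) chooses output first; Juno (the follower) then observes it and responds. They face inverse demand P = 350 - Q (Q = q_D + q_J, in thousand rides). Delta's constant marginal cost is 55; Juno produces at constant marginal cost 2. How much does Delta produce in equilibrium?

Solve by backward induction. Given q_D, the follower Juno maximises π_J = (350 - q_D - q_J)q_J - 2q_J.
∂π_J/∂q_J = 348 - q_D - 2q_J = 0 gives the reaction function q_J = (348 - q_D)/2.
The leader anticipates this reaction. Substituting into P = 350 - Q gives P = 176 - (1/2)q_D, so π_D = (176 - (1/2)q_D)q_D - 55q_D.
The leader's first-order condition 121 - q_D = 0 yields q_D = 121.
Then q_J = (348 - 121)/2 = 227/2.

121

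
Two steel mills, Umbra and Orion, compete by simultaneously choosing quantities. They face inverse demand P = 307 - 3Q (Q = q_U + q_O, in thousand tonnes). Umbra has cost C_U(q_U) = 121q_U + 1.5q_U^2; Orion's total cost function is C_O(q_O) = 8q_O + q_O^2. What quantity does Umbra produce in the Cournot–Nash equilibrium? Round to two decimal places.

9.38

Umbra's profit: π_U = (307 - 3Q)q_U - (121q_U + (3/2)q_U²). Setting ∂π_U/∂q_U = 0: 186 - 9q_U - 3(q_O) = 0.
Orion's profit: π_O = (307 - 3Q)q_O - (8q_O + q_O²). Setting ∂π_O/∂q_O = 0: 299 - 8q_O - 3(q_U) = 0.
Rearranging gives the reaction functions q_U = (186 - 3q_O)/9 and q_O = (299 - 3q_U)/8.
Solving the pair: q_U = 197/21, q_O = 237/7.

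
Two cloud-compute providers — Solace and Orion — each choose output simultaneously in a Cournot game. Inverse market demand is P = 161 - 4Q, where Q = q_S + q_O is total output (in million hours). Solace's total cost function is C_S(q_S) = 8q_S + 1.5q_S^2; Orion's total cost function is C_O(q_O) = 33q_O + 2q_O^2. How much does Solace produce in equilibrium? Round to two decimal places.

11.41

Solace's profit: π_S = (161 - 4Q)q_S - (8q_S + (3/2)q_S²). Setting ∂π_S/∂q_S = 0: 153 - 11q_S - 4(q_O) = 0.
Orion's profit: π_O = (161 - 4Q)q_O - (33q_O + 2q_O²). Setting ∂π_O/∂q_O = 0: 128 - 12q_O - 4(q_S) = 0.
Rearranging gives the reaction functions q_S = (153 - 4q_O)/11 and q_O = (128 - 4q_S)/12.
Solving the pair: q_S = 331/29, q_O = 199/29.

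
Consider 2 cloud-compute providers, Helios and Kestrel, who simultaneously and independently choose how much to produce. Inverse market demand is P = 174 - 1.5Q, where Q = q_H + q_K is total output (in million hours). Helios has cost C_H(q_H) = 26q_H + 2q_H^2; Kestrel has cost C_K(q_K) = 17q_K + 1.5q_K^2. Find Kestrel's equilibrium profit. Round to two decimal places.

1460.31

Helios's profit: π_H = (174 - 1.5Q)q_H - (26q_H + 2q_H²). Setting ∂π_H/∂q_H = 0: 148 - 7q_H - (3/2)(q_K) = 0.
Kestrel's profit: π_K = (174 - 1.5Q)q_K - (17q_K + (3/2)q_K²). Setting ∂π_K/∂q_K = 0: 157 - 6q_K - (3/2)(q_H) = 0.
So q_H = (148 - (3/2)q_K)/7 and q_K = (157 - (3/2)q_H)/6.
Substituting one into the other gives q_H = 870/53 and q_K = 22.0629.
Price P = 174 - (3/2)·38.4780 = 116.2830.
Kestrel's profit: 116.2830·22.0629 - 17·22.0629 - (3/2)·22.0629² = 1460.3138.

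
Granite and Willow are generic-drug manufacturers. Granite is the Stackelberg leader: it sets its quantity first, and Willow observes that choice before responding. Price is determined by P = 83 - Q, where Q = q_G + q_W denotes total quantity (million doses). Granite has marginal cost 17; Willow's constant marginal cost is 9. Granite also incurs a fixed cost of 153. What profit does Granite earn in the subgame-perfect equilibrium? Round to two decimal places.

Solve by backward induction. Given q_G, the follower Willow maximises π_W = (83 - q_G - q_W)q_W - 9q_W.
Follower FOC: 74 - q_G - 2q_W = 0, so q_W(q_G) = (74 - q_G)/2.
Granite substitutes q_W(q_G) into its own profit: π_G = q_G(83 - q_G - (74 - q_G)/2) - 17q_G = (46 - (1/2)q_G)q_G - 17q_G.
Leader FOC: 29 - q_G = 0, so q_G = 29.
Then q_W = (74 - 29)/2 = 45/2.
Price P = 83 - 103/2 = 63/2.
Granite's profit: (63/2 - 17)·29 - 153 = 535/2.

267.50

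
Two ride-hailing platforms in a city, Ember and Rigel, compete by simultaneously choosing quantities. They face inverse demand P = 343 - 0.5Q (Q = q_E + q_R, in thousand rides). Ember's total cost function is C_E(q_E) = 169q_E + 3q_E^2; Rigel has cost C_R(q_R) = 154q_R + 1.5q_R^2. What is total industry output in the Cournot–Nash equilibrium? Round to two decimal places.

66.22

Ember's profit: π_E = (343 - 0.5Q)q_E - (169q_E + 3q_E²). Setting ∂π_E/∂q_E = 0: 174 - 7q_E - (1/2)(q_R) = 0.
Rigel's first-order condition: 189 - 4q_R - (1/2)(q_E) = 0.
Best responses: q_E = (174 - (1/2)q_R)/7, q_R = (189 - (1/2)q_E)/4.
Substituting one into the other gives q_E = 802/37 and q_R = 1648/37.
Total output Q = 802/37 + 1648/37 = 66.2162.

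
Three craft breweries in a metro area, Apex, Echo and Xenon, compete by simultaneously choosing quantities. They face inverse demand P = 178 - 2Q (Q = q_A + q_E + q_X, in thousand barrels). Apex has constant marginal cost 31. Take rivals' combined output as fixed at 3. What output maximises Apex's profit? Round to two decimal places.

With rivals' combined output fixed at 3, Apex's profit is π_A = (178 - 2·3 - 2q_A)q_A - (31q_A) = (172 - 2q_A)q_A - (31q_A).
∂π_A/∂q_A = 141 - 4q_A = 0, so q_A = 141/4.

35.25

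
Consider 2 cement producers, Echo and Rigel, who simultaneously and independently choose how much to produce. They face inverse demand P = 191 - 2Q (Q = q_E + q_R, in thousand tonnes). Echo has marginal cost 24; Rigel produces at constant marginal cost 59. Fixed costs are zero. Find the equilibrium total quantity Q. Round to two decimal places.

49.83

Echo's profit: π_E = (191 - 2Q)q_E - (24q_E). Setting ∂π_E/∂q_E = 0: 167 - 4q_E - 2(q_R) = 0.
Rigel's first-order condition: 132 - 4q_R - 2(q_E) = 0.
So q_E = (167 - 2q_R)/4 and q_R = (132 - 2q_E)/4.
Substituting one into the other gives q_E = 101/3 and q_R = 97/6.
Total output Q = 101/3 + 97/6 = 299/6.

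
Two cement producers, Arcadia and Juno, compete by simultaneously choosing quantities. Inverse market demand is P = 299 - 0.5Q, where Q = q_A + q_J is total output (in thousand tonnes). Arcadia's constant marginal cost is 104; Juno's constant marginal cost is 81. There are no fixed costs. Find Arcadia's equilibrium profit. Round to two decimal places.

6574.22

Arcadia's profit: π_A = (299 - 0.5Q)q_A - (104q_A). Setting ∂π_A/∂q_A = 0: 195 - q_A - (1/2)(q_J) = 0.
Juno's profit: π_J = (299 - 0.5Q)q_J - (81q_J). Setting ∂π_J/∂q_J = 0: 218 - q_J - (1/2)(q_A) = 0.
So q_A = (195 - (1/2)q_J) and q_J = (218 - (1/2)q_A).
Solving the pair: q_A = 344/3, q_J = 482/3.
Price P = 299 - (1/2)·(826/3) = 484/3.
Arcadia's profit: (484/3 - 104)·(344/3) = 6574.2222.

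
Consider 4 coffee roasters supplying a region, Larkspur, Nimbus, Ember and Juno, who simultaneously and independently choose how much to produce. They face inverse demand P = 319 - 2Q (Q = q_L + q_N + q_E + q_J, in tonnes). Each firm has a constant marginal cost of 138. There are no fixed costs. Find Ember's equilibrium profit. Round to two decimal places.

A representative firm's profit is π_i = q_i(319 - 2Q) - 138q_i.
First-order condition (treating rivals' output as given): 181 - 4q_i - 2·Σ_{j≠i} q_j = 0.
By symmetry each firm produces the same amount; substituting Σ_{j≠i} q_j = 3q_i yields q_i = 181/10.
Price P = 319 - 2·(362/5) = 871/5.
Ember's profit: (871/5 - 138)·(181/10) = 655.2200.

655.22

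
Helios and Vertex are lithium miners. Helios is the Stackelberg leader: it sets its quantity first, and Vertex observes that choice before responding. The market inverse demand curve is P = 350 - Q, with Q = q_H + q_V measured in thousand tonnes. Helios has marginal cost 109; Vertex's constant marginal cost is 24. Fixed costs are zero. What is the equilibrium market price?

148

Solve by backward induction. Given q_H, the follower Vertex maximises π_V = (350 - q_H - q_V)q_V - 24q_V.
Setting the follower's marginal profit to zero, 326 - q_H - 2q_V = 0, i.e. q_V = (326 - q_H)/2.
Helios substitutes q_V(q_H) into its own profit: π_H = q_H(350 - q_H - (326 - q_H)/2) - 109q_H = (187 - (1/2)q_H)q_H - 109q_H.
The leader's first-order condition 78 - q_H = 0 yields q_H = 78.
Then q_V = (326 - 78)/2 = 124.
Total output Q = 202, so price P = 350 - 202 = 148.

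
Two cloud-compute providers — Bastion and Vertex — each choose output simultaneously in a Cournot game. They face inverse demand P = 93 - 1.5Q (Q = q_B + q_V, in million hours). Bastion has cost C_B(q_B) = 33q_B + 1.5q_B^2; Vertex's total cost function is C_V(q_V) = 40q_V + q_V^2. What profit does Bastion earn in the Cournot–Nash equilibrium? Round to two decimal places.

189.41

Bastion's profit: π_B = (93 - 1.5Q)q_B - (33q_B + (3/2)q_B²). Setting ∂π_B/∂q_B = 0: 60 - 6q_B - (3/2)(q_V) = 0.
Vertex's profit: π_V = (93 - 1.5Q)q_V - (40q_V + q_V²). Setting ∂π_V/∂q_V = 0: 53 - 5q_V - (3/2)(q_B) = 0.
So q_B = (60 - (3/2)q_V)/6 and q_V = (53 - (3/2)q_B)/5.
Substituting one into the other gives q_B = 294/37 and q_V = 304/37.
Price P = 93 - (3/2)·(598/37) = 68.7568.
Bastion's profit: 68.7568·(294/37) - 33·(294/37) - (3/2)(294/37)² = 189.4142.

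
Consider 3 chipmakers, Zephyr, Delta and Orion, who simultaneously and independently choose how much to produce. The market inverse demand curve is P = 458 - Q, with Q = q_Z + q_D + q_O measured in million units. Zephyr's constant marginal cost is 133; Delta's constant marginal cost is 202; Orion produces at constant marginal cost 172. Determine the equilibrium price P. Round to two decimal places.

Zephyr's profit: π_Z = (458 - Q)q_Z - (133q_Z). Setting ∂π_Z/∂q_Z = 0: 325 - 2q_Z - (q_D + q_O) = 0.
Delta's first-order condition: 256 - 2q_D - (q_Z + q_O) = 0.
Orion's profit: π_O = (458 - Q)q_O - (172q_O). Setting ∂π_O/∂q_O = 0: 286 - 2q_O - (q_Z + q_D) = 0.
Adding the 3 first-order conditions: 867 − 4Q = 0, so Q = 867/4.
Back-substituting: q_Z = (325 − 867/4) = 433/4, q_D = (256 − 867/4) = 157/4, q_O = (286 − 867/4) = 277/4.
Total output Q = 867/4, so price P = 458 - 867/4 = 965/4.

241.25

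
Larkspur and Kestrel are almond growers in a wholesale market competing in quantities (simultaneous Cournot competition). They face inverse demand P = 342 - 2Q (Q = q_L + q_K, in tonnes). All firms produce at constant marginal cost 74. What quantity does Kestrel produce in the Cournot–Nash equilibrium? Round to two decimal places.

A representative firm's profit is π_i = q_i(342 - 2Q) - 74q_i.
First-order condition (treating rivals' output as given): 268 - 4q_i - 2q_j = 0.
By symmetry each firm produces the same amount; substituting q_j = q_i yields q_i = 268/6 = 134/3.

44.67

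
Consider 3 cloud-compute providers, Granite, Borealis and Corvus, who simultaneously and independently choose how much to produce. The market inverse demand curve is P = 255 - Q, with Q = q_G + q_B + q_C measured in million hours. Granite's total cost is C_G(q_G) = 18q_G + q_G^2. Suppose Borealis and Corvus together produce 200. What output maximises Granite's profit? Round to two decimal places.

9.25

With rivals' combined output fixed at 200, Granite's profit is π_G = (255 - 200 - q_G)q_G - (18q_G + q_G²) = (55 - q_G)q_G - (18q_G + q_G²).
∂π_G/∂q_G = 37 - 4q_G = 0, so q_G = 37/4.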